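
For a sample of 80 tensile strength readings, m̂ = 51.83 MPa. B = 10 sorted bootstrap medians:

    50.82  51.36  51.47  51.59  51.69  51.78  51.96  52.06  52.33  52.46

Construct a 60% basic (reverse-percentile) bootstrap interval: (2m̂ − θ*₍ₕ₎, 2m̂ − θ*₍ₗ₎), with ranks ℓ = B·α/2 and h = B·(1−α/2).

Percentile endpoints at ranks 2 and 8: θ*₍2₎ = 51.36, θ*₍8₎ = 52.06.
Basic interval reflects these around m̂:
  lower = 2 × 51.83 − 52.06 = 51.60
  upper = 2 × 51.83 − 51.36 = 52.30

(51.60, 52.30)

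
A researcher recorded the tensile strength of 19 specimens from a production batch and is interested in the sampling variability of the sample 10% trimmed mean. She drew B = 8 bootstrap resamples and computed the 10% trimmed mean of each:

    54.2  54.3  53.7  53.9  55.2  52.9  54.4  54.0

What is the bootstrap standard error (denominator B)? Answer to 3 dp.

Bootstrap SE is the standard deviation of the 8 replicate 10% trimmed means.
Mean of replicates: (54.2 + 54.3 + 53.7 + 53.9 + 55.2 + 52.9 + 54.4 + 54.0) / 8 = 432.6000 / 8 = 54.0750
Sum of squared deviations: (+0.1250)² + (+0.2250)² + (−0.3750)² + (−0.1750)² + (+1.1250)² + (−1.1750)² + (+0.3250)² + (−0.0750)² = 2.9950
Variance = 2.9950 / 8 = 0.3744
SE* = √0.3744

SE* = 0.612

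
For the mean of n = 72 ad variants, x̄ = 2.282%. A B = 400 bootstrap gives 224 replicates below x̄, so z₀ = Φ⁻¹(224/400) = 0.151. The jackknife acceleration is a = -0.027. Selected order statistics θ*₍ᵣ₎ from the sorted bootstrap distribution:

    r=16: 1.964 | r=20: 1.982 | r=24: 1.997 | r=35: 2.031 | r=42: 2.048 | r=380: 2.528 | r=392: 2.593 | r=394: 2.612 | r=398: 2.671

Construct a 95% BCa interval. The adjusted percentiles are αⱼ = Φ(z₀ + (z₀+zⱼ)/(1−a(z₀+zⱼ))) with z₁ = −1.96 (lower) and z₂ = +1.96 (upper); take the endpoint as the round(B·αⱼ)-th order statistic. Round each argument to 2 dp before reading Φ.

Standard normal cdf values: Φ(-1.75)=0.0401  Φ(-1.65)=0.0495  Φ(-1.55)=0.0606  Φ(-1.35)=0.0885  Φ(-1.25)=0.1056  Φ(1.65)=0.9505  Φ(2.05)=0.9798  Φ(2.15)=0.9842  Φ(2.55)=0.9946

(1.964, 2.612)

Lower: z₀ + z₁ = 0.151 + (-1.960) = -1.809; 1 − a(z₀+z₁) = 1 − (-0.027)(-1.809) = 0.9512; argument = 0.151 + (-1.809)/0.9512 = -1.7509 → -1.75.
α₁ = Φ(-1.75) = 0.0401; rank = round(400 × 0.0401) = 16; θ*₍16₎ = 1.964.
Upper: z₀ + z₂ = 2.111; 1 − a(z₀+z₂) = 1.0570; argument = 2.1482 → 2.15; α₂ = 0.9842; rank = 394; θ*₍394₎ = 2.612.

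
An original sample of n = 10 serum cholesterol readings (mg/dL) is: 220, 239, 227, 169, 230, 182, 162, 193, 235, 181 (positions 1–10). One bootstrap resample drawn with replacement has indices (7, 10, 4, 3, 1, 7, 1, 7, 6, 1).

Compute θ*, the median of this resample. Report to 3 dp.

Resample values: 162, 181, 169, 227, 220, 162, 220, 162, 182, 220.
Sorted: 162, 162, 162, 169, 181, 182, 220, 220, 220, 227
Median = average of the two middle values = 181.500

θ* = 181.500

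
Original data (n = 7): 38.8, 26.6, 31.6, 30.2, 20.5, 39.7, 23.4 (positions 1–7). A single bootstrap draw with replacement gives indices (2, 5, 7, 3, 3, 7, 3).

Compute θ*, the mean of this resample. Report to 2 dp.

θ* = 26.96

Resample values: 26.6, 20.5, 23.4, 31.6, 31.6, 23.4, 31.6.
Mean = (26.6 + 20.5 + 23.4 + 31.6 + 31.6 + 23.4 + 31.6) / 7 = 188.70 / 7 = 26.96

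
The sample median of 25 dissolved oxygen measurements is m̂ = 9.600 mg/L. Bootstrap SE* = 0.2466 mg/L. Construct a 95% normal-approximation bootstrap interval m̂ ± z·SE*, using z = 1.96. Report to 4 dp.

Margin = 1.96 × 0.2466 = 0.48334
Interval: 9.600 ± 0.48334

(9.1167, 10.0833)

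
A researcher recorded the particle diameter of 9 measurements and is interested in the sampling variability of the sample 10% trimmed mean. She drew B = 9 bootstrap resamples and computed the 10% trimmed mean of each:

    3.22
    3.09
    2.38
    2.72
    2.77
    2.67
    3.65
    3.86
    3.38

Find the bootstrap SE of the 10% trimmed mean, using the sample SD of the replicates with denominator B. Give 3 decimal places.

SE* = 0.463

Bootstrap SE is the standard deviation of the 9 replicate 10% trimmed means.
Mean of replicates: (3.22 + 3.09 + 2.38 + 2.72 + 2.77 + 2.67 + 3.65 + 3.86 + 3.38) / 9 = 27.7400 / 9 = 3.0822
Sum of squared deviations: (+0.1378)² + (+0.0078)² + (−0.7022)² + (−0.3622)² + (−0.3122)² + (−0.4122)² + (+0.5678)² + (+0.7778)² + (+0.2978)² = 1.9268
Variance = 1.9268 / 9 = 0.2141
SE* = √0.2141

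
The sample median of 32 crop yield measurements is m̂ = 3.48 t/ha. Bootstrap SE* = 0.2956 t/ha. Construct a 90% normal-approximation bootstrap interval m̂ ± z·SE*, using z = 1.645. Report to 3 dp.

(2.994, 3.966)

Margin = 1.645 × 0.2956 = 0.4863
Interval: 3.48 ± 0.4863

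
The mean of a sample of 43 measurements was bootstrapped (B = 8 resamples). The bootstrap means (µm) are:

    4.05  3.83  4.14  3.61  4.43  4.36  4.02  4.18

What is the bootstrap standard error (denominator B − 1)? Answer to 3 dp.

Bootstrap SE is the standard deviation of the 8 replicate means.
Mean of replicates: (4.05 + 3.83 + 4.14 + 3.61 + 4.43 + 4.36 + 4.02 + 4.18) / 8 = 32.6200 / 8 = 4.0775
Sum of squared deviations: (−0.0275)² + (−0.2475)² + (+0.0625)² + (−0.4675)² + (+0.3525)² + (+0.2825)² + (−0.0575)² + (+0.1025)² = 0.5023
Variance = 0.5023 / 7 = 0.0718
SE* = √0.0718

SE* = 0.268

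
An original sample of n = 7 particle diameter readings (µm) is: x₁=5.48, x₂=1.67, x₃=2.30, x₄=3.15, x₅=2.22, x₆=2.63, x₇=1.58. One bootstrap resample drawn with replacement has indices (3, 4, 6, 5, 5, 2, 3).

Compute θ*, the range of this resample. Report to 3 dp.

Resample values: 2.30, 3.15, 2.63, 2.22, 2.22, 1.67, 2.30.
Range = 3.15 − 1.67 = 1.480

θ* = 1.480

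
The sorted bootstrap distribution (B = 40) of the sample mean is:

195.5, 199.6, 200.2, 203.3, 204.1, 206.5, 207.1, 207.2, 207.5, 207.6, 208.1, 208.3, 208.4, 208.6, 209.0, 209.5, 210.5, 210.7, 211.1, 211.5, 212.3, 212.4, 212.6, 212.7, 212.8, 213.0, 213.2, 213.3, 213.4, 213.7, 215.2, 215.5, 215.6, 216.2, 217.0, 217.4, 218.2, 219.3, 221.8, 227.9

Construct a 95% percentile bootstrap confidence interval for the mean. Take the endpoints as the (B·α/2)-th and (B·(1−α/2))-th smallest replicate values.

(195.5, 221.8)

α = 0.05; lower rank = 40 × 0.025 = 1; upper rank = 40 × 0.975 = 39.
The 1st smallest replicate is 195.5; the 39th is 221.8.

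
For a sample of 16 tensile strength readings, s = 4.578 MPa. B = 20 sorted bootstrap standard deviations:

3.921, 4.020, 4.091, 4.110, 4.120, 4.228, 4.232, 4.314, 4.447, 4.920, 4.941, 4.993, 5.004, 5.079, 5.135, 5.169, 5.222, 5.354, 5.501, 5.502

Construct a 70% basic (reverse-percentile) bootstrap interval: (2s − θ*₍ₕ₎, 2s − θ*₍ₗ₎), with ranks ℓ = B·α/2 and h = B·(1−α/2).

(3.934, 5.065)

Percentile endpoints at ranks 3 and 17: θ*₍3₎ = 4.091, θ*₍17₎ = 5.222.
Basic interval reflects these around s:
  lower = 2 × 4.578 − 5.222 = 3.934
  upper = 2 × 4.578 − 4.091 = 5.065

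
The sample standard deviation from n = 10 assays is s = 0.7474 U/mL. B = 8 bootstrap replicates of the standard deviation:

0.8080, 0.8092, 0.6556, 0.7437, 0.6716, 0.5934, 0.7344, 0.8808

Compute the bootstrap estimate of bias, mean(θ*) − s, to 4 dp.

mean(θ*) = (0.8080 + 0.8092 + 0.6556 + 0.7437 + 0.6716 + 0.5934 + 0.7344 + 0.8808) / 8 = 0.73709
bias = 0.73709 − 0.7474

bias = −0.0103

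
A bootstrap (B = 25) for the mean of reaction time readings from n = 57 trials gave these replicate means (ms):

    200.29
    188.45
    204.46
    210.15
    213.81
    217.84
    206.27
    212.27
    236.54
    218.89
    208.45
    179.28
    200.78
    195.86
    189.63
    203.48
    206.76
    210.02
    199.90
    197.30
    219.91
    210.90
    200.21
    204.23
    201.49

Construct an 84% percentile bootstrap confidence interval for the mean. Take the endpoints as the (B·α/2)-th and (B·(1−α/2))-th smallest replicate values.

Sorted replicates: 179.28, 188.45, 189.63, 195.86, 197.30, 199.90, 200.21, 200.29, 200.78, 201.49, 203.48, 204.23, 204.46, 206.27, 206.76, 208.45, 210.02, 210.15, 210.90, 212.27, 213.81, 217.84, 218.89, 219.91, 236.54
α = 0.16; lower rank = 25 × 0.080 = 2; upper rank = 25 × 0.920 = 23.
The 2nd smallest replicate is 188.45; the 23rd is 218.89.

(188.45, 218.89)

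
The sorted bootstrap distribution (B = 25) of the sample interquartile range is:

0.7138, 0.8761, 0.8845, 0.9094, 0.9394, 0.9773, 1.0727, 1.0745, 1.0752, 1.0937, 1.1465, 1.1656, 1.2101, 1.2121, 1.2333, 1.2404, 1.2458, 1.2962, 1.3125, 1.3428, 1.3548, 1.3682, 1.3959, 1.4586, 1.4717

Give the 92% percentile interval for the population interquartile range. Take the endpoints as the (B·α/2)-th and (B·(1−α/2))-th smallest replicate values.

α = 0.08; lower rank = 25 × 0.040 = 1; upper rank = 25 × 0.960 = 24.
The 1st smallest replicate is 0.7138; the 24th is 1.4586.

(0.7138, 1.4586)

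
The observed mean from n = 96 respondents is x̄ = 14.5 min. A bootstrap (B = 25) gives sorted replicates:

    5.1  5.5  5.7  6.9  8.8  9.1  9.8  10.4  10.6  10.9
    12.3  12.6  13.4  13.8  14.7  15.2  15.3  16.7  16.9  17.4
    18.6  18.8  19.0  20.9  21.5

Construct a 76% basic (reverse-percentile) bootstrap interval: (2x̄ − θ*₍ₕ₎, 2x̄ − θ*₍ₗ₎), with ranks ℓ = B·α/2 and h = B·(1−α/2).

Percentile endpoints at ranks 3 and 22: θ*₍3₎ = 5.7, θ*₍22₎ = 18.8.
Basic interval reflects these around x̄:
  lower = 2 × 14.5 − 18.8 = 10.2
  upper = 2 × 14.5 − 5.7 = 23.3

(10.2, 23.3)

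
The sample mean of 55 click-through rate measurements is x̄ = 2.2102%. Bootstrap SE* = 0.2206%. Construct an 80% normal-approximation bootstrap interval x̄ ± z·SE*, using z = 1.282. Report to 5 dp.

Margin = 1.282 × 0.2206 = 0.282809
Interval: 2.2102 ± 0.282809

(1.92739, 2.49301)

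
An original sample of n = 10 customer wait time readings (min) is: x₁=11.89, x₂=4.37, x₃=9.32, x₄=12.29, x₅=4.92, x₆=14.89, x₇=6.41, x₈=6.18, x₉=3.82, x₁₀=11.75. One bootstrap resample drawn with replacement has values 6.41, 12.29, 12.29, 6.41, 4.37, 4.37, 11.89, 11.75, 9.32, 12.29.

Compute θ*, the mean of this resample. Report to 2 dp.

Mean = (6.41 + 12.29 + 12.29 + 6.41 + 4.37 + 4.37 + 11.89 + 11.75 + 9.32 + 12.29) / 10 = 91.390 / 10 = 9.14

θ* = 9.14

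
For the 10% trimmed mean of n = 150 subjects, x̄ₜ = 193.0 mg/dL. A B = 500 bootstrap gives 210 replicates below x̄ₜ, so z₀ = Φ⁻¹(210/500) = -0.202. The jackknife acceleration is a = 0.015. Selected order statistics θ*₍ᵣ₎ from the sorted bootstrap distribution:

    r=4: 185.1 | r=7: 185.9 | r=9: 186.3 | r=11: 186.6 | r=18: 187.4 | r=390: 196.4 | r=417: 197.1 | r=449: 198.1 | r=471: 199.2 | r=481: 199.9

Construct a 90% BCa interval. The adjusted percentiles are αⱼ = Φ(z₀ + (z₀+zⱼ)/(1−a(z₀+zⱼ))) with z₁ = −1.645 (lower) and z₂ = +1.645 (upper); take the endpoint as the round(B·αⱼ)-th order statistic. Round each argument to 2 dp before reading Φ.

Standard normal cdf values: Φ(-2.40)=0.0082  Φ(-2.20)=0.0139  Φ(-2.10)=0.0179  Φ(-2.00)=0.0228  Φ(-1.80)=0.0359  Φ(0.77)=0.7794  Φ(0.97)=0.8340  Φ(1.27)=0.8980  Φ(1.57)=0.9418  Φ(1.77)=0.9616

(186.6, 198.1)

Lower: z₀ + z₁ = -0.202 + (-1.645) = -1.847; 1 − a(z₀+z₁) = 1 − (0.015)(-1.847) = 1.0277; argument = -0.202 + (-1.847)/1.0277 = -1.9992 → -2.00.
α₁ = Φ(-2.00) = 0.0228; rank = round(500 × 0.0228) = 11; θ*₍11₎ = 186.6.
Upper: z₀ + z₂ = 1.443; 1 − a(z₀+z₂) = 0.9784; argument = 1.2729 → 1.27; α₂ = 0.8980; rank = 449; θ*₍449₎ = 198.1.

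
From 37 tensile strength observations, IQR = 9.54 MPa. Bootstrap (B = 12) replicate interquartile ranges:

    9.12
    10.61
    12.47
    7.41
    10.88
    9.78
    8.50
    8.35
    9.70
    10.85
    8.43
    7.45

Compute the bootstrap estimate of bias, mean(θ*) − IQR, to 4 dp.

mean(θ*) = (9.12 + 10.61 + 12.47 + 7.41 + 10.88 + 9.78 + 8.50 + 8.35 + 9.70 + 10.85 + 8.43 + 7.45) / 12 = 9.46250
bias = 9.46250 − 9.54

bias = −0.0775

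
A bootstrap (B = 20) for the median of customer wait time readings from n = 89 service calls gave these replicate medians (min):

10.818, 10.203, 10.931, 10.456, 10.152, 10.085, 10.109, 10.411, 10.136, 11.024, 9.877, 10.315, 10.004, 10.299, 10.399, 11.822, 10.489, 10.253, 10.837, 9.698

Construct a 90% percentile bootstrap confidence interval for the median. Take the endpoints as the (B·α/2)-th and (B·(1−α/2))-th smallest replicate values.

Sorted replicates: 9.698, 9.877, 10.004, 10.085, 10.109, 10.136, 10.152, 10.203, 10.253, 10.299, 10.315, 10.399, 10.411, 10.456, 10.489, 10.818, 10.837, 10.931, 11.024, 11.822
α = 0.10; lower rank = 20 × 0.050 = 1; upper rank = 20 × 0.950 = 19.
The 1st smallest replicate is 9.698; the 19th is 11.024.

(9.698, 11.024)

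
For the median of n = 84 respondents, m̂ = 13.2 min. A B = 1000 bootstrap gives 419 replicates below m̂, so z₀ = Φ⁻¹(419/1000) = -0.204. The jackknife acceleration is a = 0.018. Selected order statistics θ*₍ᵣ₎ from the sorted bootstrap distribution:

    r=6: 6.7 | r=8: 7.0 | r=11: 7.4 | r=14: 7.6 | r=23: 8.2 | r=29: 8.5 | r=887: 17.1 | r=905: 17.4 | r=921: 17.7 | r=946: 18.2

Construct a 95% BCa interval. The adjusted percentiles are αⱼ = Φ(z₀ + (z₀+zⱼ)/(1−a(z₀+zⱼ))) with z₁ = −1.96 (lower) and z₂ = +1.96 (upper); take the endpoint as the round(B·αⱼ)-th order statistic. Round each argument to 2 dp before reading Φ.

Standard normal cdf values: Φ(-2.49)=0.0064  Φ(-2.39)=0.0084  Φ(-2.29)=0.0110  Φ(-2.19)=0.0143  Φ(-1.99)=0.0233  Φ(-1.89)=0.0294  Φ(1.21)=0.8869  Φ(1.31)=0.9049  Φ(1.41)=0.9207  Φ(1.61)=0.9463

(7.4, 18.2)

Lower: z₀ + z₁ = -0.204 + (-1.960) = -2.164; 1 − a(z₀+z₁) = 1 − (0.018)(-2.164) = 1.0390; argument = -0.204 + (-2.164)/1.0390 = -2.2869 → -2.29.
α₁ = Φ(-2.29) = 0.0110; rank = round(1000 × 0.0110) = 11; θ*₍11₎ = 7.4.
Upper: z₀ + z₂ = 1.756; 1 − a(z₀+z₂) = 0.9684; argument = 1.6093 → 1.61; α₂ = 0.9463; rank = 946; θ*₍946₎ = 18.2.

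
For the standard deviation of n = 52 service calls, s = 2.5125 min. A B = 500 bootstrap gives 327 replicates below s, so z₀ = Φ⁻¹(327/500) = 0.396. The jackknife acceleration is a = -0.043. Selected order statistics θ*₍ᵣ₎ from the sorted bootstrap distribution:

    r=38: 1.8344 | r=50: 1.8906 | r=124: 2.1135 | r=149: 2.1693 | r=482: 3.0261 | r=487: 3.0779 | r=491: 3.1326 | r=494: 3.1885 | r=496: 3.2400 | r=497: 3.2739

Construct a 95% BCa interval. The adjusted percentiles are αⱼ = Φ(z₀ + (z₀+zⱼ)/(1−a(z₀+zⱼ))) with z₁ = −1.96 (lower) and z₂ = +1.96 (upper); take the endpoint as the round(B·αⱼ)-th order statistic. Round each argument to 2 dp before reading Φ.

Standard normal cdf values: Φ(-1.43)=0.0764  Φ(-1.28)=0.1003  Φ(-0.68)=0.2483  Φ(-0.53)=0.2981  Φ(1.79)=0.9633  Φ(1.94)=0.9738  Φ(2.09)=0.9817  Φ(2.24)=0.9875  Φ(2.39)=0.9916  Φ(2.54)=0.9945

Lower: z₀ + z₁ = 0.396 + (-1.960) = -1.564; 1 − a(z₀+z₁) = 1 − (-0.043)(-1.564) = 0.9327; argument = 0.396 + (-1.564)/0.9327 = -1.2808 → -1.28.
α₁ = Φ(-1.28) = 0.1003; rank = round(500 × 0.1003) = 50; θ*₍50₎ = 1.8906.
Upper: z₀ + z₂ = 2.356; 1 − a(z₀+z₂) = 1.1013; argument = 2.5353 → 2.54; α₂ = 0.9945; rank = 497; θ*₍497₎ = 3.2739.

(1.8906, 3.2739)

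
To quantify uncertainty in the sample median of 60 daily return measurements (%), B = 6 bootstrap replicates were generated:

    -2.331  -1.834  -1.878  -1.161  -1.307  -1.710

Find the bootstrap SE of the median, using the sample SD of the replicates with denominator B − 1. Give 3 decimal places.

Bootstrap SE is the standard deviation of the 6 replicate medians.
Mean of replicates: ((-2.331) + (-1.834) + (-1.878) + (-1.161) + (-1.307) + (-1.710)) / 6 = -10.2210 / 6 = -1.7035
Sum of squared deviations: (−0.6275)² + (−0.1305)² + (−0.1745)² + (+0.5425)² + (+0.3965)² + (−0.0065)² = 0.8928
Variance = 0.8928 / 5 = 0.1786
SE* = √0.1786

SE* = 0.423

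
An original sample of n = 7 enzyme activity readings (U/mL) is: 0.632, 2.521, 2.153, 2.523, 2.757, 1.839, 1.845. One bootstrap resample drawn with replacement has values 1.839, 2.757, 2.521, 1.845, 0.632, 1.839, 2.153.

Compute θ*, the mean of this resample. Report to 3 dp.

θ* = 1.941

Mean = (1.839 + 2.757 + 2.521 + 1.845 + 0.632 + 1.839 + 2.153) / 7 = 13.5860 / 7 = 1.941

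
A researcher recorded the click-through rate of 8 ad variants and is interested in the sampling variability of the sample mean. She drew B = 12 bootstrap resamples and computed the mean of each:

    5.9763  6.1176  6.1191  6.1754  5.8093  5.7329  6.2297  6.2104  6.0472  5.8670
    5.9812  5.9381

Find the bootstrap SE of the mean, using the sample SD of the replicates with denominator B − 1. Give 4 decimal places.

Bootstrap SE is the standard deviation of the 12 replicate means.
Mean of replicates: (5.9763 + 6.1176 + 6.1191 + 6.1754 + 5.8093 + 5.7329 + 6.2297 + 6.2104 + 6.0472 + 5.8670 + 5.9812 + 5.9381) / 12 = 72.20420 / 12 = 6.01702
Sum of squared deviations: (−0.04072)² + (+0.10058)² + (+0.10208)² + (+0.15838)² + (−0.20772)² + (−0.28412)² + (+0.21268)² + (+0.19338)² + (+0.03018)² + (−0.15002)² + (−0.03582)² + (−0.07892)² = 0.28471
Variance = 0.28471 / 11 = 0.02588
SE* = √0.02588

SE* = 0.1609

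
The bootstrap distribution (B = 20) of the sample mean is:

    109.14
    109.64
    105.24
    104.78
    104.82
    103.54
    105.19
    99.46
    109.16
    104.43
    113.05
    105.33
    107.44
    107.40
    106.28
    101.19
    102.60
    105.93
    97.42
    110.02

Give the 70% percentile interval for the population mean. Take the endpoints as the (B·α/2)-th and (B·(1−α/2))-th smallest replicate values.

(101.19, 109.16)

Sorted replicates: 97.42, 99.46, 101.19, 102.60, 103.54, 104.43, 104.78, 104.82, 105.19, 105.24, 105.33, 105.93, 106.28, 107.40, 107.44, 109.14, 109.16, 109.64, 110.02, 113.05
α = 0.30; lower rank = 20 × 0.150 = 3; upper rank = 20 × 0.850 = 17.
The 3rd smallest replicate is 101.19; the 17th is 109.16.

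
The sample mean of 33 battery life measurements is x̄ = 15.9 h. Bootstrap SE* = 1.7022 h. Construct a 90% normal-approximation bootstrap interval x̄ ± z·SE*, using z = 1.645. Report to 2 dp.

Margin = 1.645 × 1.7022 = 2.800
Interval: 15.9 ± 2.800

(13.10, 18.70)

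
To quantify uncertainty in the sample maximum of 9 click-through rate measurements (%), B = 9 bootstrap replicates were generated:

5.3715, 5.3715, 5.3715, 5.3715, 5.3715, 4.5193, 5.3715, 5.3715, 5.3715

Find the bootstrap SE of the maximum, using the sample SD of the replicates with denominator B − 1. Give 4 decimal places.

SE* = 0.2841

Bootstrap SE is the standard deviation of the 9 replicate maximums.
Mean of replicates: (5.3715 + 5.3715 + 5.3715 + 5.3715 + 5.3715 + 4.5193 + 5.3715 + 5.3715 + 5.3715) / 9 = 47.49130 / 9 = 5.27681
Sum of squared deviations: (+0.09469)² + (+0.09469)² + (+0.09469)² + (+0.09469)² + (+0.09469)² + (−0.75751)² + (+0.09469)² + (+0.09469)² + (+0.09469)² = 0.64555
Variance = 0.64555 / 8 = 0.08069
SE* = √0.08069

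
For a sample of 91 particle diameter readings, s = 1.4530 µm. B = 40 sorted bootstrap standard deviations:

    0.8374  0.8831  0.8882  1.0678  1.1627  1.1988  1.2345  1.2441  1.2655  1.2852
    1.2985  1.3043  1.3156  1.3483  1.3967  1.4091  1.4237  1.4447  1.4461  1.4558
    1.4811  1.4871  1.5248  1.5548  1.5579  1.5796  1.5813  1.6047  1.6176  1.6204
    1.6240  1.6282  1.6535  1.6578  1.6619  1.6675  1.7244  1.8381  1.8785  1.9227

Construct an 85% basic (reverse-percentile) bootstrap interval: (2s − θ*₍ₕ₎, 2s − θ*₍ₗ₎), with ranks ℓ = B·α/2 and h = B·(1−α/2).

(1.1816, 2.0178)

Percentile endpoints at ranks 3 and 37: θ*₍3₎ = 0.8882, θ*₍37₎ = 1.7244.
Basic interval reflects these around s:
  lower = 2 × 1.4530 − 1.7244 = 1.1816
  upper = 2 × 1.4530 − 0.8882 = 2.0178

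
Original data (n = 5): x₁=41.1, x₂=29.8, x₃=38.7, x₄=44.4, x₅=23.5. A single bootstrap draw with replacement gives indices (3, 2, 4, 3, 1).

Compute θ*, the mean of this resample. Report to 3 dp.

Resample values: 38.7, 29.8, 44.4, 38.7, 41.1.
Mean = (38.7 + 29.8 + 44.4 + 38.7 + 41.1) / 5 = 192.70 / 5 = 38.540

θ* = 38.540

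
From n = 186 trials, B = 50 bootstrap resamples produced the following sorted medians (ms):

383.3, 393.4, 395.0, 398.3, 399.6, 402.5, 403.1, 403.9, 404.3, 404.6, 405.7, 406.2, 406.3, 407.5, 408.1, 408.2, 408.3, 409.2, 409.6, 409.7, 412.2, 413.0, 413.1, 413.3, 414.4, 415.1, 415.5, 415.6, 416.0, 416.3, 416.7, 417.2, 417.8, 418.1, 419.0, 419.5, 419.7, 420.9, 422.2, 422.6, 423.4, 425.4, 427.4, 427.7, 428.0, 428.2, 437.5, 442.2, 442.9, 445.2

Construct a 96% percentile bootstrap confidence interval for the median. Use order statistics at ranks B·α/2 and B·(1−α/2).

(383.3, 442.9)

α = 0.04; lower rank = 50 × 0.020 = 1; upper rank = 50 × 0.980 = 49.
The 1st smallest replicate is 383.3; the 49th is 442.9.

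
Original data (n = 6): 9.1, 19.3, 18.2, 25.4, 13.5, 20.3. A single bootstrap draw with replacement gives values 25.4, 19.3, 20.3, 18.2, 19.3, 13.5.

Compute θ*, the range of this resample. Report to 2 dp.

Range = 25.4 − 13.5 = 11.90

θ* = 11.90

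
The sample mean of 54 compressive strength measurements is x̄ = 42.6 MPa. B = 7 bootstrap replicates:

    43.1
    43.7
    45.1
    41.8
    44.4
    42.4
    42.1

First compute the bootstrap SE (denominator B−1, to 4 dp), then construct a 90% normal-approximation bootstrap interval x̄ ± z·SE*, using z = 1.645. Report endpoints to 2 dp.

(40.57, 44.63)

Mean of replicates = 43.2286; sum of squared deviations = 9.1143; SE* = √(9.1143/6) = 1.2325
Margin = 1.645 × 1.2325 = 2.027
Interval: 42.6 ± 2.027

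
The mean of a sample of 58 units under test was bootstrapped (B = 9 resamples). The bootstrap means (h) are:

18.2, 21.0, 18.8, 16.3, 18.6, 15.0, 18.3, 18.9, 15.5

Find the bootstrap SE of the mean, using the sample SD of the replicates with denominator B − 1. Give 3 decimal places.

SE* = 1.899

Bootstrap SE is the standard deviation of the 9 replicate means.
Mean of replicates: (18.2 + 21.0 + 18.8 + 16.3 + 18.6 + 15.0 + 18.3 + 18.9 + 15.5) / 9 = 160.6000 / 9 = 17.8444
Sum of squared deviations: (+0.3556)² + (+3.1556)² + (+0.9556)² + (−1.5444)² + (+0.7556)² + (−2.8444)² + (+0.4556)² + (+1.0556)² + (−2.3444)² = 28.8622
Variance = 28.8622 / 8 = 3.6078
SE* = √3.6078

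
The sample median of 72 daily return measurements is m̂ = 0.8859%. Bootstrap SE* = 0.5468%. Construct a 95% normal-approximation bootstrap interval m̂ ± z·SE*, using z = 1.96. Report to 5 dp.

(-0.18583, 1.95763)

Margin = 1.96 × 0.5468 = 1.071728
Interval: 0.8859 ± 1.071728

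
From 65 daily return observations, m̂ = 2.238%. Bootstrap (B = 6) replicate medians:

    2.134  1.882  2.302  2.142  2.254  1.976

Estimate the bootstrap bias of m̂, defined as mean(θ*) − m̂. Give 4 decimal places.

bias = −0.1230

mean(θ*) = (2.134 + 1.882 + 2.302 + 2.142 + 2.254 + 1.976) / 6 = 2.11500
bias = 2.11500 − 2.238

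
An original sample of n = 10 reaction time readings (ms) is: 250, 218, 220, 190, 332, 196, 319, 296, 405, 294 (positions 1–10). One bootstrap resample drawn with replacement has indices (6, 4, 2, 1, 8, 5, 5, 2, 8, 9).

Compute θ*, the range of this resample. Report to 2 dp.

Resample values: 196, 190, 218, 250, 296, 332, 332, 218, 296, 405.
Range = 405 − 190 = 215.00

θ* = 215.00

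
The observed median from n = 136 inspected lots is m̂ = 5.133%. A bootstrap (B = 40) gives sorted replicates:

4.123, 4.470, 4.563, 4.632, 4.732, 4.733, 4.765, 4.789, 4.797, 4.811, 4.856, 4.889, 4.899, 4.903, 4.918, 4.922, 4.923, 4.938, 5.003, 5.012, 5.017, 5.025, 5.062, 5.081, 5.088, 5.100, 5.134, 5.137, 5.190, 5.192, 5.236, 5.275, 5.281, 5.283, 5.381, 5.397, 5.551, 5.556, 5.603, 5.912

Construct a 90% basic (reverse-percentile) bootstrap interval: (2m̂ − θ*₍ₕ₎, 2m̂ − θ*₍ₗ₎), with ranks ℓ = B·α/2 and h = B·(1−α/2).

Percentile endpoints at ranks 2 and 38: θ*₍2₎ = 4.470, θ*₍38₎ = 5.556.
Basic interval reflects these around m̂:
  lower = 2 × 5.133 − 5.556 = 4.710
  upper = 2 × 5.133 − 4.470 = 5.796

(4.710, 5.796)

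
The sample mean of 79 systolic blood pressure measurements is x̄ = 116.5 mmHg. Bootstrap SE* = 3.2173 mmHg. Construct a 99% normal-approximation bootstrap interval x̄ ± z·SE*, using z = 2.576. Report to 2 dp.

Margin = 2.576 × 3.2173 = 8.288
Interval: 116.5 ± 8.288

(108.21, 124.79)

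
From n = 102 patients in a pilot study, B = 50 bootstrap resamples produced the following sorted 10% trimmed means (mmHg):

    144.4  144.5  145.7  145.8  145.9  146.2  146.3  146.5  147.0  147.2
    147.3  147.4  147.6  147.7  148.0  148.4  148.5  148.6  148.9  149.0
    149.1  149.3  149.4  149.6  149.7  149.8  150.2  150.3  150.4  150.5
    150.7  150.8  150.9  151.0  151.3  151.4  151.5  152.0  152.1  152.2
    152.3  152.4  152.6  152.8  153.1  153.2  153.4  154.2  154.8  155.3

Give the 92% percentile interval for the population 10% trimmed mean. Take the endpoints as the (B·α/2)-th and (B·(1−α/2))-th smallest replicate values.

α = 0.08; lower rank = 50 × 0.040 = 2; upper rank = 50 × 0.960 = 48.
The 2nd smallest replicate is 144.5; the 48th is 154.2.

(144.5, 154.2)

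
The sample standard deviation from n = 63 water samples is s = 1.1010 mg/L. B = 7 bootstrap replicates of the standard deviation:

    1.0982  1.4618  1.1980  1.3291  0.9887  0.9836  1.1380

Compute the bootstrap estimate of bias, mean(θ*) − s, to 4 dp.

bias = +0.0701

mean(θ*) = (1.0982 + 1.4618 + 1.1980 + 1.3291 + 0.9887 + 0.9836 + 1.1380) / 7 = 1.17106
bias = 1.17106 − 1.1010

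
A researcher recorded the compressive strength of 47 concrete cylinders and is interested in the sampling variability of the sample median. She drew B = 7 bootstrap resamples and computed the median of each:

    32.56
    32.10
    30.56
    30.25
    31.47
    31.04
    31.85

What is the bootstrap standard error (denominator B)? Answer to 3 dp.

Bootstrap SE is the standard deviation of the 7 replicate medians.
Mean of replicates: (32.56 + 32.10 + 30.56 + 30.25 + 31.47 + 31.04 + 31.85) / 7 = 219.8300 / 7 = 31.4043
Sum of squared deviations: (+1.1557)² + (+0.6957)² + (−0.8443)² + (−1.1543)² + (+0.0657)² + (−0.3643)² + (+0.4457)² = 4.2006
Variance = 4.2006 / 7 = 0.6001
SE* = √0.6001

SE* = 0.775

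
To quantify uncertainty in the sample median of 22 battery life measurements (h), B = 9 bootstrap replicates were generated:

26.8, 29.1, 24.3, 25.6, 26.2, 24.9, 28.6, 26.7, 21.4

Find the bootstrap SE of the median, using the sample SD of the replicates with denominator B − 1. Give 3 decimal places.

Bootstrap SE is the standard deviation of the 9 replicate medians.
Mean of replicates: (26.8 + 29.1 + 24.3 + 25.6 + 26.2 + 24.9 + 28.6 + 26.7 + 21.4) / 9 = 233.6000 / 9 = 25.9556
Sum of squared deviations: (+0.8444)² + (+3.1444)² + (−1.6556)² + (−0.3556)² + (+0.2444)² + (−1.0556)² + (+2.6444)² + (+0.7444)² + (−4.5556)² = 42.9422
Variance = 42.9422 / 8 = 5.3678
SE* = √5.3678

SE* = 2.317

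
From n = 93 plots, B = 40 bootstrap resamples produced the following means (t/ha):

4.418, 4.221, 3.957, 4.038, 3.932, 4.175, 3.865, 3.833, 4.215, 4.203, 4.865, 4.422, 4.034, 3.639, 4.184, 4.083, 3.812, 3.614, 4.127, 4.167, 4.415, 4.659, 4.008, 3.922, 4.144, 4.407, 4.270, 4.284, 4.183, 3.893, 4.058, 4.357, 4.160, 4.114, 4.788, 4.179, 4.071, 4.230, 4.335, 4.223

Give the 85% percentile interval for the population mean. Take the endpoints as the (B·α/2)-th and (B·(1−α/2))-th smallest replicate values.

(3.812, 4.422)

Sorted replicates: 3.614, 3.639, 3.812, 3.833, 3.865, 3.893, 3.922, 3.932, 3.957, 4.008, 4.034, 4.038, 4.058, 4.071, 4.083, 4.114, 4.127, 4.144, 4.160, 4.167, 4.175, 4.179, 4.183, 4.184, 4.203, 4.215, 4.221, 4.223, 4.230, 4.270, 4.284, 4.335, 4.357, 4.407, 4.415, 4.418, 4.422, 4.659, 4.788, 4.865
α = 0.15; lower rank = 40 × 0.075 = 3; upper rank = 40 × 0.925 = 37.
The 3rd smallest replicate is 3.812; the 37th is 4.422.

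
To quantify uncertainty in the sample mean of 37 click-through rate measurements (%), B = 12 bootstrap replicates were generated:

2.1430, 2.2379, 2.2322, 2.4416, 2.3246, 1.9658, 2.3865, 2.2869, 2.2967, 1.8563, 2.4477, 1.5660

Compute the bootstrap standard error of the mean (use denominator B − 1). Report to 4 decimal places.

SE* = 0.2635

Bootstrap SE is the standard deviation of the 12 replicate means.
Mean of replicates: (2.1430 + 2.2379 + 2.2322 + 2.4416 + 2.3246 + 1.9658 + 2.3865 + 2.2869 + 2.2967 + 1.8563 + 2.4477 + 1.5660) / 12 = 26.18520 / 12 = 2.18210
Sum of squared deviations: (−0.03910)² + (+0.05580)² + (+0.05010)² + (+0.25950)² + (+0.14250)² + (−0.21630)² + (+0.20440)² + (+0.10480)² + (+0.11460)² + (−0.32580)² + (+0.26560)² + (−0.61610)² = 0.76375
Variance = 0.76375 / 11 = 0.06943
SE* = √0.06943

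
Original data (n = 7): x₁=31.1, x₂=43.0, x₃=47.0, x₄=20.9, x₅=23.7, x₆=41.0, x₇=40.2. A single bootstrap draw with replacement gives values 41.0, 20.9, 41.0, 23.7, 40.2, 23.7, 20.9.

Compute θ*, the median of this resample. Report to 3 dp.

Sorted: 20.9, 20.9, 23.7, 23.7, 40.2, 41.0, 41.0
Median = middle value = 23.700

θ* = 23.700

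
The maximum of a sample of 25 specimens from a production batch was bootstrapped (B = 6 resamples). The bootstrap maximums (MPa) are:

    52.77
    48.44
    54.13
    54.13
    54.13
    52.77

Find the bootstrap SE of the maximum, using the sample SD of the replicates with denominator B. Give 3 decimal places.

SE* = 2.012

Bootstrap SE is the standard deviation of the 6 replicate maximums.
Mean of replicates: (52.77 + 48.44 + 54.13 + 54.13 + 54.13 + 52.77) / 6 = 316.3700 / 6 = 52.7283
Sum of squared deviations: (+0.0417)² + (−4.2883)² + (+1.4017)² + (+1.4017)² + (+1.4017)² + (+0.0417)² = 24.2873
Variance = 24.2873 / 6 = 4.0479
SE* = √4.0479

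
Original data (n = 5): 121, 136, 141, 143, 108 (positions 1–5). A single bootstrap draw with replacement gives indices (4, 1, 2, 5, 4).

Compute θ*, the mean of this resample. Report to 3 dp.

Resample values: 143, 121, 136, 108, 143.
Mean = (143 + 121 + 136 + 108 + 143) / 5 = 651.0 / 5 = 130.200

θ* = 130.200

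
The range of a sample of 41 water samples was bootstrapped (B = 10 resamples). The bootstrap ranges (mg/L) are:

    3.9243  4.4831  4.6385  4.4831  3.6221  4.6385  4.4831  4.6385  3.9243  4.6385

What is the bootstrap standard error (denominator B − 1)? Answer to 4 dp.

Bootstrap SE is the standard deviation of the 10 replicate ranges.
Mean of replicates: (3.9243 + 4.4831 + 4.6385 + 4.4831 + 3.6221 + 4.6385 + 4.4831 + 4.6385 + 3.9243 + 4.6385) / 10 = 43.47400 / 10 = 4.34740
Sum of squared deviations: (−0.42310)² + (+0.13570)² + (+0.29110)² + (+0.13570)² + (−0.72530)² + (+0.29110)² + (+0.13570)² + (+0.29110)² + (−0.42310)² + (+0.29110)² = 1.27829
Variance = 1.27829 / 9 = 0.14203
SE* = √0.14203

SE* = 0.3769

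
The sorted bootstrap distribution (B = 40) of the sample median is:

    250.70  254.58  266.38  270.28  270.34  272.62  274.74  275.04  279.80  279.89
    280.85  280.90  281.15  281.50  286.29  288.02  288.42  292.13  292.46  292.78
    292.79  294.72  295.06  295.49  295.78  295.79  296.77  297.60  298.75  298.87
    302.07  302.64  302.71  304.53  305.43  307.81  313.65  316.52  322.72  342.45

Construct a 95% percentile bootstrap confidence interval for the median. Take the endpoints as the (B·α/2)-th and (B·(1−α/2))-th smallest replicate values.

α = 0.05; lower rank = 40 × 0.025 = 1; upper rank = 40 × 0.975 = 39.
The 1st smallest replicate is 250.70; the 39th is 322.72.

(250.70, 322.72)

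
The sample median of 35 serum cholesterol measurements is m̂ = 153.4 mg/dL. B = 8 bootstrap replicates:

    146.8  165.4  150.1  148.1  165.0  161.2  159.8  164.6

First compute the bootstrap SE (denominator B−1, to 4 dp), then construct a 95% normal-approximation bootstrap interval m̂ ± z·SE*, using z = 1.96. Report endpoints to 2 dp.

Mean of replicates = 157.6250; sum of squared deviations = 445.5350; SE* = √(445.5350/7) = 7.9780
Margin = 1.96 × 7.9780 = 15.637
Interval: 153.4 ± 15.637

(137.76, 169.04)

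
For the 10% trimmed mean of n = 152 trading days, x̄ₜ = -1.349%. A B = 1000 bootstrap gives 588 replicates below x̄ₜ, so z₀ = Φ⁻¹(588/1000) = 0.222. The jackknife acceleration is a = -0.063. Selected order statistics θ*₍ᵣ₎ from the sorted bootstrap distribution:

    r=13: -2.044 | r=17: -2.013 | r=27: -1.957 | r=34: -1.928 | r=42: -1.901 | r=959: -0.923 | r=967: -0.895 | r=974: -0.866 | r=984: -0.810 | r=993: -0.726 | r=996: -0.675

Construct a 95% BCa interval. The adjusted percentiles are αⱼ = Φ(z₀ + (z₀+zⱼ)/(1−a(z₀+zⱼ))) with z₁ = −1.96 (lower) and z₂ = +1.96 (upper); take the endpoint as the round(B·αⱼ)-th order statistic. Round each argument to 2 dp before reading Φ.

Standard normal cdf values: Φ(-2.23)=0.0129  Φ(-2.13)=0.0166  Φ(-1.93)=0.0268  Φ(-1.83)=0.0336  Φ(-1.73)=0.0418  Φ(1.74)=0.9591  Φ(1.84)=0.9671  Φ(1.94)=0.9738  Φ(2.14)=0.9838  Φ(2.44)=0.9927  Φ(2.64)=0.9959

(-1.901, -0.810)

Lower: z₀ + z₁ = 0.222 + (-1.960) = -1.738; 1 − a(z₀+z₁) = 1 − (-0.063)(-1.738) = 0.8905; argument = 0.222 + (-1.738)/0.8905 = -1.7297 → -1.73.
α₁ = Φ(-1.73) = 0.0418; rank = round(1000 × 0.0418) = 42; θ*₍42₎ = -1.901.
Upper: z₀ + z₂ = 2.182; 1 − a(z₀+z₂) = 1.1375; argument = 2.1403 → 2.14; α₂ = 0.9838; rank = 984; θ*₍984₎ = -0.810.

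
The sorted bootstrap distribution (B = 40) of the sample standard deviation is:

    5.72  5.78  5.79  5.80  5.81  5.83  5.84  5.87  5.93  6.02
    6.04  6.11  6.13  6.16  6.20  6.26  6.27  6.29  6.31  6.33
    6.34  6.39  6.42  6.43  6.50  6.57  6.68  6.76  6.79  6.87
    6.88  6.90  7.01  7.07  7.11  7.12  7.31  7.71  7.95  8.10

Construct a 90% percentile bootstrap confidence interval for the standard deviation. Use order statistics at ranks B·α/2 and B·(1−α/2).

(5.78, 7.71)

α = 0.10; lower rank = 40 × 0.050 = 2; upper rank = 40 × 0.950 = 38.
The 2nd smallest replicate is 5.78; the 38th is 7.71.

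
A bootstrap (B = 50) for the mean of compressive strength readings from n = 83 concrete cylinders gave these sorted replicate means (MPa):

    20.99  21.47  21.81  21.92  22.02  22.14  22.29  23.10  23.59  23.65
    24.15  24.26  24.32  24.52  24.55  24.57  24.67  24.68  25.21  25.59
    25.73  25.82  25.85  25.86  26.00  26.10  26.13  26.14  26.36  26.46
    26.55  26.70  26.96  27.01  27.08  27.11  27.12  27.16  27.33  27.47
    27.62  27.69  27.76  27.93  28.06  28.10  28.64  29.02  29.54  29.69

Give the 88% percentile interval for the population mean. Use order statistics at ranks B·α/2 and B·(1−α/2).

(21.81, 28.64)

α = 0.12; lower rank = 50 × 0.060 = 3; upper rank = 50 × 0.940 = 47.
The 3rd smallest replicate is 21.81; the 47th is 28.64.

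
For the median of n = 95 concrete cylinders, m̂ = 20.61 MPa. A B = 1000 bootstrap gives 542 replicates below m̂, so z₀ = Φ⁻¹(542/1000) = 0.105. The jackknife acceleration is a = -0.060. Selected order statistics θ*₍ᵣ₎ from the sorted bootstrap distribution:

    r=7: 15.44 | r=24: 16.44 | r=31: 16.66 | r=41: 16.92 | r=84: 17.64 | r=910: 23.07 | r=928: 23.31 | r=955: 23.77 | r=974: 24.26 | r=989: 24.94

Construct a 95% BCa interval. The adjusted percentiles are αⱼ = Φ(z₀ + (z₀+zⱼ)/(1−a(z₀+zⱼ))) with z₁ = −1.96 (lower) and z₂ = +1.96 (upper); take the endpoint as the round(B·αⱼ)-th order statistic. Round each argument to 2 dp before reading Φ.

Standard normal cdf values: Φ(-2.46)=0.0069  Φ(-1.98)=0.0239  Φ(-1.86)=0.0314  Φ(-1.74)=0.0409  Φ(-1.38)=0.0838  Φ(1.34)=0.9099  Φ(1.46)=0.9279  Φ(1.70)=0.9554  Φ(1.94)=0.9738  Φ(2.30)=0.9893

Lower: z₀ + z₁ = 0.105 + (-1.960) = -1.855; 1 − a(z₀+z₁) = 1 − (-0.060)(-1.855) = 0.8887; argument = 0.105 + (-1.855)/0.8887 = -1.9823 → -1.98.
α₁ = Φ(-1.98) = 0.0239; rank = round(1000 × 0.0239) = 24; θ*₍24₎ = 16.44.
Upper: z₀ + z₂ = 2.065; 1 − a(z₀+z₂) = 1.1239; argument = 1.9424 → 1.94; α₂ = 0.9738; rank = 974; θ*₍974₎ = 24.26.

(16.44, 24.26)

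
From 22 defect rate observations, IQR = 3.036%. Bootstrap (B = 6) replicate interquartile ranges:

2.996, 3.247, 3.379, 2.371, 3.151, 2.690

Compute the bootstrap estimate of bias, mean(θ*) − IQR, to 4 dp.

bias = −0.0637

mean(θ*) = (2.996 + 3.247 + 3.379 + 2.371 + 3.151 + 2.690) / 6 = 2.97233
bias = 2.97233 − 3.036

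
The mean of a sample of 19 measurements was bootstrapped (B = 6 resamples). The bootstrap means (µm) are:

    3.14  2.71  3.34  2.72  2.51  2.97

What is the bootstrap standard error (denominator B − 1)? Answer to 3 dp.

SE* = 0.309

Bootstrap SE is the standard deviation of the 6 replicate means.
Mean of replicates: (3.14 + 2.71 + 3.34 + 2.72 + 2.51 + 2.97) / 6 = 17.3900 / 6 = 2.8983
Sum of squared deviations: (+0.2417)² + (−0.1883)² + (+0.4417)² + (−0.1783)² + (−0.3883)² + (+0.0717)² = 0.4767
Variance = 0.4767 / 5 = 0.0953
SE* = √0.0953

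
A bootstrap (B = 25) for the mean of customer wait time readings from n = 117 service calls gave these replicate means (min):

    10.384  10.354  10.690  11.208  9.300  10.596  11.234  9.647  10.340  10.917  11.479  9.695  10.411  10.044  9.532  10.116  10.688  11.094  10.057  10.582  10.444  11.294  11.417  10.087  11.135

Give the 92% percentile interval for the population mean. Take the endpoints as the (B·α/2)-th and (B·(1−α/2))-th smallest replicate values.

Sorted replicates: 9.300, 9.532, 9.647, 9.695, 10.044, 10.057, 10.087, 10.116, 10.340, 10.354, 10.384, 10.411, 10.444, 10.582, 10.596, 10.688, 10.690, 10.917, 11.094, 11.135, 11.208, 11.234, 11.294, 11.417, 11.479
α = 0.08; lower rank = 25 × 0.040 = 1; upper rank = 25 × 0.960 = 24.
The 1st smallest replicate is 9.300; the 24th is 11.417.

(9.300, 11.417)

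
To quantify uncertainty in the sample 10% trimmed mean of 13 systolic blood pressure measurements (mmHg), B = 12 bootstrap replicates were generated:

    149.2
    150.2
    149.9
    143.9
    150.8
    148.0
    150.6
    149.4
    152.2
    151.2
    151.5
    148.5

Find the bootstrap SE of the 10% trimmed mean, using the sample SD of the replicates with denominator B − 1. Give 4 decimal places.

Bootstrap SE is the standard deviation of the 12 replicate 10% trimmed means.
Mean of replicates: (149.2 + 150.2 + 149.9 + 143.9 + 150.8 + 148.0 + 150.6 + 149.4 + 152.2 + 151.2 + 151.5 + 148.5) / 12 = 1795.40000 / 12 = 149.61667
Sum of squared deviations: (−0.41667)² + (+0.58333)² + (+0.28333)² + (−5.71667)² + (+1.18333)² + (−1.61667)² + (+0.98333)² + (−0.21667)² + (+2.58333)² + (+1.58333)² + (+1.88333)² + (−1.11667)² = 52.27667
Variance = 52.27667 / 11 = 4.75242
SE* = √4.75242

SE* = 2.1800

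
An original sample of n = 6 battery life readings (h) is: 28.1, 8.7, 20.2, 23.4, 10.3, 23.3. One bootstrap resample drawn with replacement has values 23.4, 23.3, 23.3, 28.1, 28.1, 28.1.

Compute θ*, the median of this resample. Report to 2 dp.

θ* = 25.75

Sorted: 23.3, 23.3, 23.4, 28.1, 28.1, 28.1
Median = average of the two middle values = 25.75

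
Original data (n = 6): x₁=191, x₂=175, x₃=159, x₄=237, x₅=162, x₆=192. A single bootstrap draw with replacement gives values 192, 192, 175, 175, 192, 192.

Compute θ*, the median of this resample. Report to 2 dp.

Sorted: 175, 175, 192, 192, 192, 192
Median = average of the two middle values = 192.00

θ* = 192.00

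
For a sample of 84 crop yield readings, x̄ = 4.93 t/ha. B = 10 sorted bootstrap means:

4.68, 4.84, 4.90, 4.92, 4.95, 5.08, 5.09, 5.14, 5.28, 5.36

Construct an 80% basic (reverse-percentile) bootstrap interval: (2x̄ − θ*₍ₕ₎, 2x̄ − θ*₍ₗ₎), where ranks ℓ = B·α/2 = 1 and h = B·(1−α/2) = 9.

Percentile endpoints at ranks 1 and 9: θ*₍1₎ = 4.68, θ*₍9₎ = 5.28.
Basic interval reflects these around x̄:
  lower = 2 × 4.93 − 5.28 = 4.58
  upper = 2 × 4.93 − 4.68 = 5.18

(4.58, 5.18)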